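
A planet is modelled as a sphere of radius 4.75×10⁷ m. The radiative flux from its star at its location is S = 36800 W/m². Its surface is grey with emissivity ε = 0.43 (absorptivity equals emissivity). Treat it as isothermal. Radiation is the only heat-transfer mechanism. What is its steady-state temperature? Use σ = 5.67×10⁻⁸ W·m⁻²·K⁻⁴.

At equilibrium, absorbed power = emitted power.
Absorbing cross-section = πr² = 7.088×10¹⁵ m²; emitting surface = 4πr² = 2.835×10¹⁶ m² (ratio 4).
εS·A_cross = εσ·A_surf·T⁴  ⇒  T⁴ = S/(4σ)   (ε cancels).
T⁴ = 36800/(4·5.67×10⁻⁸) = 1.623×10¹¹ K⁴.
T = (1.623×10¹¹)^(1/4).

T ≈ 635 K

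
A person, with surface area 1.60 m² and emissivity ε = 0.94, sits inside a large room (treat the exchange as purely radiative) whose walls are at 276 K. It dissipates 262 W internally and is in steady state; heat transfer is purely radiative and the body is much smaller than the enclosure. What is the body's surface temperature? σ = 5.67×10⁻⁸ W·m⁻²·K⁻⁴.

T ≈ 307 K

For a small grey body in a large enclosure, net radiated power = εσA(T⁴ − T_w⁴).
Steady state: P = εσA(T⁴ − T_w⁴) with A = 1.60 m².
T⁴ = P/(εσA) + T_w⁴ = 262/(0.94·5.67×10⁻⁸·1.600) + (276)⁴
    = 3.072×10⁹ + 5.803×10⁹ = 8.875×10⁹ K⁴.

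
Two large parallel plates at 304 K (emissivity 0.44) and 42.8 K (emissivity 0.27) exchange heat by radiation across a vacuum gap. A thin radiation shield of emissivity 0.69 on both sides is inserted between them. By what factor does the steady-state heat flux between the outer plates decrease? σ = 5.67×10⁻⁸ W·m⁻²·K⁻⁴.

factor ≈ 1.38

Without shield: q₀ = σΔ(T⁴)/(1/ε₁+1/ε₂−1) with denominator 4.976.
With shield the two gaps are in series; the resistances add: (1/ε₁+1/ε_s−1)+(1/ε_s+1/ε₂−1) = 2.722+4.153 = 6.875.
Heat-flux ratio q₀/q = 6.875/4.976.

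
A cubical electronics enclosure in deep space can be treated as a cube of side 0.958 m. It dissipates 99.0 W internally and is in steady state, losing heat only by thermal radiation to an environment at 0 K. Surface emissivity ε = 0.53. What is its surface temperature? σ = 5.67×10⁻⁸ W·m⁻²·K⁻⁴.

T ≈ 156 K

Steady state: internal power = radiated power, P = εσA T⁴.
Radiating area A = 6L² = 5.507 m².
T⁴ = P/(εσA) = 99.0/(0.53·5.67×10⁻⁸·5.507) = 5.983×10⁸ K⁴.
T = (5.983×10⁸)^(1/4).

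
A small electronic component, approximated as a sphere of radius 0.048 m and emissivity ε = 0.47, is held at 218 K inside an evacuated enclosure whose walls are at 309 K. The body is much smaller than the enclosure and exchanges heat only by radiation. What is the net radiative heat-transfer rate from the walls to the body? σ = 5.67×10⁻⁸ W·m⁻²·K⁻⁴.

For a small grey body in a large enclosure: P_net = εσA(T_body⁴ − T_wall⁴).
A = 4πr² = 0.02895 m²; T_body⁴ − T_wall⁴ = 2.259×10⁹ − 9.117×10⁹ = -6.858×10⁹ K⁴.
|P_net| = 0.47·5.67×10⁻⁸·0.02895·6.858×10⁹.

P_net ≈ 5.29 W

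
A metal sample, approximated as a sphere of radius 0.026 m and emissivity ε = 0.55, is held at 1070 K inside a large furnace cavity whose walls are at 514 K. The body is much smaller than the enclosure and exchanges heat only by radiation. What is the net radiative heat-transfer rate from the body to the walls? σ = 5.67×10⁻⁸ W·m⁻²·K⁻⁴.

For a small grey body in a large enclosure: P_net = εσA(T_body⁴ − T_wall⁴).
A = 4πr² = 0.008495 m²; T_body⁴ − T_wall⁴ = 1.311×10¹² − 6.980×10¹⁰ = 1.241×10¹² K⁴.
|P_net| = 0.55·5.67×10⁻⁸·0.008495·1.241×10¹².

P_net ≈ 329 W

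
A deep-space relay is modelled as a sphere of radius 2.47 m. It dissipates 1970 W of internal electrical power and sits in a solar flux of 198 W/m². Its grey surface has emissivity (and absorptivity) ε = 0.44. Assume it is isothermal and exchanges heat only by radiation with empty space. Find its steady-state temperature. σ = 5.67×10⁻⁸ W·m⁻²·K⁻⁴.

At steady state, absorbed solar power + internal power = radiated power.
Absorbed: α·S·A_cross = 0.44·198·19.17 = 1670 W (cross-section πr²).
Total input = 1670 + 1970 = 3640 W.
Radiated: εσ·A_surf·T⁴ with A_surf = 4πr² = 76.67 m².
T⁴ = 3640/(0.44·5.67×10⁻⁸·76.67) = 1.903×10⁹ K⁴.

T ≈ 209 K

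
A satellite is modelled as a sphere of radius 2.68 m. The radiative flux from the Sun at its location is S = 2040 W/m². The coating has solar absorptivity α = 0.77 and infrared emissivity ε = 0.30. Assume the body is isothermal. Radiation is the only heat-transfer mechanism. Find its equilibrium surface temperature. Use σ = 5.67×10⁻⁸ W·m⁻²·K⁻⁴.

T ≈ 390 K

At equilibrium, absorbed power = emitted power.
Absorbing cross-section = πr² = 22.56 m²; emitting surface = 4πr² = 90.26 m² (ratio 4).
αS·A_cross = εσ·A_surf·T⁴  ⇒  T⁴ = αS/(ε·4σ).
T⁴ = 0.770·2040/(0.30·4·5.67×10⁻⁸) = 2.309×10¹⁰ K⁴.
T = (2.309×10¹⁰)^(1/4).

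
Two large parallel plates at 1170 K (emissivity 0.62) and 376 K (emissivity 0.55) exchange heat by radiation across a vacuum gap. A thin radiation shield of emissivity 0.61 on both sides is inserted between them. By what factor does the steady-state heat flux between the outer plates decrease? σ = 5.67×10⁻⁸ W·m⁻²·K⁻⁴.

Without shield: q₀ = σΔ(T⁴)/(1/ε₁+1/ε₂−1) with denominator 2.431.
With shield the two gaps are in series; the resistances add: (1/ε₁+1/ε_s−1)+(1/ε_s+1/ε₂−1) = 2.252+2.458 = 4.710.
Heat-flux ratio q₀/q = 4.710/2.431.

factor ≈ 1.94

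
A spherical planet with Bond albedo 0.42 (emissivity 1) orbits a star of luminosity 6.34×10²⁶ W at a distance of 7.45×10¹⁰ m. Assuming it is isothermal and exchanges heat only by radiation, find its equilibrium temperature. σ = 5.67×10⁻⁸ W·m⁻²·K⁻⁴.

First find the stellar flux at distance d: S = L/(4πd²) = 6.34×10²⁶/(4π·(7.45×10¹⁰)²) = 9090 W/m².
For an isothermal sphere, absorbed (1−a)S·πr² = emitted σ·4πr²·T⁴, so T⁴ = (1−a)S/(4σ).
T⁴ = 0.580·9090/(4·5.67×10⁻⁸) = 2.325×10¹⁰ K⁴.

T ≈ 390 K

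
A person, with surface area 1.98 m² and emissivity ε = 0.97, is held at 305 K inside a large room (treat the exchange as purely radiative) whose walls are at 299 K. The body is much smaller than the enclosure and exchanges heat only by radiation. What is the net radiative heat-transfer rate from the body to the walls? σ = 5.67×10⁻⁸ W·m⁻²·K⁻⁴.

For a small grey body in a large enclosure: P_net = εσA(T_body⁴ − T_wall⁴).
A = 1.98 m²; T_body⁴ − T_wall⁴ = 8.654×10⁹ − 7.993×10⁹ = 6.611×10⁸ K⁴.
|P_net| = 0.97·5.67×10⁻⁸·1.980·6.611×10⁸.

P_net ≈ 72.0 W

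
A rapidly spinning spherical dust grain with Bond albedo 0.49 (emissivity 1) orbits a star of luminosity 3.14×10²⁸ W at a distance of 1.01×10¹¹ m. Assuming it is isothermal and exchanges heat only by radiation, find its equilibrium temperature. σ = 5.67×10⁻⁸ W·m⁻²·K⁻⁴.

First find the stellar flux at distance d: S = L/(4πd²) = 3.14×10²⁸/(4π·(1.01×10¹¹)²) = 2.449×10⁵ W/m².
For an isothermal sphere, absorbed (1−a)S·πr² = emitted σ·4πr²·T⁴, so T⁴ = (1−a)S/(4σ).
T⁴ = 0.510·2.449×10⁵/(4·5.67×10⁻⁸) = 5.508×10¹¹ K⁴.

T ≈ 861 K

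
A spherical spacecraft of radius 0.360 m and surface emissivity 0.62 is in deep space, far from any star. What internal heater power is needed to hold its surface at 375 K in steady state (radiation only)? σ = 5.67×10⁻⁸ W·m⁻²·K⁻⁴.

P ≈ 1130 W

P = εσ·4πr²·T⁴.
4πr² = 1.629 m²; T⁴ = 1.978×10¹⁰ K⁴.
P = 0.62·5.67×10⁻⁸·1.629·1.978×10¹⁰.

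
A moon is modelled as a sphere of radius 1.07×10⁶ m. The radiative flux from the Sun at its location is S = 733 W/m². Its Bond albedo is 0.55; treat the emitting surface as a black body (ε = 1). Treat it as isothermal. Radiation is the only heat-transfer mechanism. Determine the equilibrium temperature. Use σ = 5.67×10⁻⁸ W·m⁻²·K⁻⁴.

At equilibrium, absorbed power = emitted power.
Absorbing cross-section = πr² = 3.597×10¹² m²; emitting surface = 4πr² = 1.439×10¹³ m² (ratio 4).
(1−a)S·A_cross = εσ·A_surf·T⁴  ⇒  T⁴ = (1−a)S/(4σ).
T⁴ = 0.450·733/(4·5.67×10⁻⁸) = 1.454×10⁹ K⁴.
T = (1.454×10⁹)^(1/4).

T ≈ 195 K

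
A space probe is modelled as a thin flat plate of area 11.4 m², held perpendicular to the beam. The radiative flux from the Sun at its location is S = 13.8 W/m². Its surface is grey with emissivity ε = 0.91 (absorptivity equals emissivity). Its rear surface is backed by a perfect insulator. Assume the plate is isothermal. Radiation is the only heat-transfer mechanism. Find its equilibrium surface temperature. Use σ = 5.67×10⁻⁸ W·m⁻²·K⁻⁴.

At equilibrium, absorbed power = emitted power.
Absorbing cross-section = A = 11.40 m²; emitting surface = A = 11.40 m² (ratio 1).
εS·A_cross = εσ·A_surf·T⁴  ⇒  T⁴ = S/(1σ)   (ε cancels).
T⁴ = 13.8/(1·5.67×10⁻⁸) = 2.434×10⁸ K⁴.
T = (2.434×10⁸)^(1/4).

T ≈ 125 K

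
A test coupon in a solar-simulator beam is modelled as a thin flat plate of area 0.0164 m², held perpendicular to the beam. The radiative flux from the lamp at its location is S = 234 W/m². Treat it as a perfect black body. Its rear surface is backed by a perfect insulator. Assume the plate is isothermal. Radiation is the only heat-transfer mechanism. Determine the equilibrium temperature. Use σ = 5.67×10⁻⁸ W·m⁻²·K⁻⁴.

T ≈ 253 K

At equilibrium, absorbed power = emitted power.
Absorbing cross-section = A = 0.01640 m²; emitting surface = A = 0.01640 m² (ratio 1).
S·A_cross = εσ·A_surf·T⁴  ⇒  T⁴ = S/(1σ).
T⁴ = 1.00·234/(1·5.67×10⁻⁸) = 4.127×10⁹ K⁴.
T = (4.127×10⁹)^(1/4).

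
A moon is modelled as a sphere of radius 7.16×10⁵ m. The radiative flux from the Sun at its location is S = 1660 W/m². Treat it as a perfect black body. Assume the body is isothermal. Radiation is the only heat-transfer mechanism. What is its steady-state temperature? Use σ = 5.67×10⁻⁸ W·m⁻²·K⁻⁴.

T ≈ 292 K

At equilibrium, absorbed power = emitted power.
Absorbing cross-section = πr² = 1.611×10¹² m²; emitting surface = 4πr² = 6.442×10¹² m² (ratio 4).
S·A_cross = εσ·A_surf·T⁴  ⇒  T⁴ = S/(4σ).
T⁴ = 1.00·1660/(4·5.67×10⁻⁸) = 7.319×10⁹ K⁴.
T = (7.319×10⁹)^(1/4).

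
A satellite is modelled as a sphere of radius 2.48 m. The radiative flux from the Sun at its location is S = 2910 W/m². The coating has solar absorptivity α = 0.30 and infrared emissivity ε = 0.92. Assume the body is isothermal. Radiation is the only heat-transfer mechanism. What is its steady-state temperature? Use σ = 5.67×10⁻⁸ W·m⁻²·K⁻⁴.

T ≈ 254 K

At equilibrium, absorbed power = emitted power.
Absorbing cross-section = πr² = 19.32 m²; emitting surface = 4πr² = 77.29 m² (ratio 4).
αS·A_cross = εσ·A_surf·T⁴  ⇒  T⁴ = αS/(ε·4σ).
T⁴ = 0.300·2910/(0.92·4·5.67×10⁻⁸) = 4.184×10⁹ K⁴.
T = (4.184×10⁹)^(1/4).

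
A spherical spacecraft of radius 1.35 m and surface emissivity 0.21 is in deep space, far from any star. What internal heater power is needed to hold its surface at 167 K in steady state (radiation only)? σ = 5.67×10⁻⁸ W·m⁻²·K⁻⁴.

P ≈ 212 W

P = εσ·4πr²·T⁴.
4πr² = 22.90 m²; T⁴ = 7.778×10⁸ K⁴.
P = 0.21·5.67×10⁻⁸·22.90·7.778×10⁸.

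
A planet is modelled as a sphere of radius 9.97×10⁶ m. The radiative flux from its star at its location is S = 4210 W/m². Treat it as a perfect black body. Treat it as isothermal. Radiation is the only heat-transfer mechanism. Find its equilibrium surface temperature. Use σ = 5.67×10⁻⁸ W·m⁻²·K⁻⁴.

At equilibrium, absorbed power = emitted power.
Absorbing cross-section = πr² = 3.123×10¹⁴ m²; emitting surface = 4πr² = 1.249×10¹⁵ m² (ratio 4).
S·A_cross = εσ·A_surf·T⁴  ⇒  T⁴ = S/(4σ).
T⁴ = 1.00·4210/(4·5.67×10⁻⁸) = 1.856×10¹⁰ K⁴.
T = (1.856×10¹⁰)^(1/4).

T ≈ 369 K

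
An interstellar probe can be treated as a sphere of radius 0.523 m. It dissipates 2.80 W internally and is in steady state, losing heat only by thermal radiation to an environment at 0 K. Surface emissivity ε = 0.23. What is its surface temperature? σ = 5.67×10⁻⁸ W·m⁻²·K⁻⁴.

Steady state: internal power = radiated power, P = εσA T⁴.
Radiating area A = 4πr² = 3.437 m².
T⁴ = P/(εσA) = 2.80/(0.23·5.67×10⁻⁸·3.437) = 6.246×10⁷ K⁴.
T = (6.246×10⁷)^(1/4).

T ≈ 88.9 K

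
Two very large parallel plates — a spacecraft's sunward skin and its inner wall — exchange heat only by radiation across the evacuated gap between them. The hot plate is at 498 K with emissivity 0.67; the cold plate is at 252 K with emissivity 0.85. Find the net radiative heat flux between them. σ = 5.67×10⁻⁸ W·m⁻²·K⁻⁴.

For two infinite grey parallel plates, q = σ(T₁⁴ − T₂⁴)/(1/ε₁ + 1/ε₂ − 1).
T₁⁴ − T₂⁴ = 6.151×10¹⁰ − 4.033×10⁹ = 5.747×10¹⁰ K⁴.
1/ε₁ + 1/ε₂ − 1 = 1.493 + 1.176 − 1 = 1.669.
q = 5.67×10⁻⁸ × 5.747×10¹⁰ / 1.669.

q ≈ 1950 W/m²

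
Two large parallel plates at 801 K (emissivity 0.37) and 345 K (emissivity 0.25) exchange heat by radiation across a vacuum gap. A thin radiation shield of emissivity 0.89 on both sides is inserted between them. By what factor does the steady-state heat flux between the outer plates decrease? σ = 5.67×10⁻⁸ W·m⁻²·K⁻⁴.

Without shield: q₀ = σΔ(T⁴)/(1/ε₁+1/ε₂−1) with denominator 5.703.
With shield the two gaps are in series; the resistances add: (1/ε₁+1/ε_s−1)+(1/ε_s+1/ε₂−1) = 2.826+4.124 = 6.950.
Heat-flux ratio q₀/q = 6.950/5.703.

factor ≈ 1.22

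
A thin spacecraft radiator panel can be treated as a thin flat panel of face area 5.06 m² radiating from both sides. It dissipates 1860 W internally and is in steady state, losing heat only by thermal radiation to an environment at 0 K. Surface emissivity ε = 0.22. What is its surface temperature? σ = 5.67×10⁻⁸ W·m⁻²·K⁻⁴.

T ≈ 348 K

Steady state: internal power = radiated power, P = εσA T⁴.
Radiating area A = 2·5.06 = 10.12 m².
T⁴ = P/(εσA) = 1860/(0.22·5.67×10⁻⁸·10.12) = 1.473×10¹⁰ K⁴.
T = (1.473×10¹⁰)^(1/4).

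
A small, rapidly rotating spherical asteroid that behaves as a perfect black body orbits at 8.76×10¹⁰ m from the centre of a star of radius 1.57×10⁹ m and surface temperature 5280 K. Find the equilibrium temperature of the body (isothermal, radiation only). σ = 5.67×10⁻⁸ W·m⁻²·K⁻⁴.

T ≈ 500 K

The star's surface emits σT_*⁴; at distance d the flux is S = σT_*⁴(R_*/d)².
S = 5.67×10⁻⁸·(5280)⁴·(1.57×10⁹/8.76×10¹⁰)² = 14150 W/m².
For an isothermal sphere T⁴ = (1−a)S/(4σ) = 6.241×10¹⁰ K⁴.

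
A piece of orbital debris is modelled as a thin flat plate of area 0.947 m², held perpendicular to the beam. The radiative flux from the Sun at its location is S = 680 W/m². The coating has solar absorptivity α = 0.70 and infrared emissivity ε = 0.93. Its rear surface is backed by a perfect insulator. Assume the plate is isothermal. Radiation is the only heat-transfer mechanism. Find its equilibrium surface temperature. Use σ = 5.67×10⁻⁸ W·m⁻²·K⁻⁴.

T ≈ 308 K

At equilibrium, absorbed power = emitted power.
Absorbing cross-section = A = 0.9470 m²; emitting surface = A = 0.9470 m² (ratio 1).
αS·A_cross = εσ·A_surf·T⁴  ⇒  T⁴ = αS/(ε·1σ).
T⁴ = 0.700·680/(0.93·1·5.67×10⁻⁸) = 9.027×10⁹ K⁴.
T = (9.027×10⁹)^(1/4).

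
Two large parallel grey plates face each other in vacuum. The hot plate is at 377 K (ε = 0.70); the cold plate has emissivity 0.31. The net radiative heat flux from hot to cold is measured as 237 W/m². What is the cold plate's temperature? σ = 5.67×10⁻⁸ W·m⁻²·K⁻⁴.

q = σ(T₁⁴ − T₂⁴)/(1/ε₁ + 1/ε₂ − 1); denominator = 3.654.
T₂⁴ = T₁⁴ − q·(1/ε₁+1/ε₂−1)/σ = 2.020×10¹⁰ − 237·3.654/5.67×10⁻⁸
    = 4.926×10⁹ K⁴.

T₂ ≈ 265 K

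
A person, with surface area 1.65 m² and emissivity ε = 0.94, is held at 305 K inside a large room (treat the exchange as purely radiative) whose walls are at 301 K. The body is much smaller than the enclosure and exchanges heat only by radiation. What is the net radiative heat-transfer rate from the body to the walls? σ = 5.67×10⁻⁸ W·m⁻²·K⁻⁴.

P_net ≈ 39.1 W

For a small grey body in a large enclosure: P_net = εσA(T_body⁴ − T_wall⁴).
A = 1.65 m²; T_body⁴ − T_wall⁴ = 8.654×10⁹ − 8.209×10⁹ = 4.451×10⁸ K⁴.
|P_net| = 0.94·5.67×10⁻⁸·1.650·4.451×10⁸.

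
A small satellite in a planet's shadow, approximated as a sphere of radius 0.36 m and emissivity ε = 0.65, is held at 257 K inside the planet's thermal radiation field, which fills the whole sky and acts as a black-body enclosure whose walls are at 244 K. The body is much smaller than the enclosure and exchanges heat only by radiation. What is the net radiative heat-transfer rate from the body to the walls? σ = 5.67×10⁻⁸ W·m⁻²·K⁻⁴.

For a small grey body in a large enclosure: P_net = εσA(T_body⁴ − T_wall⁴).
A = 4πr² = 1.629 m²; T_body⁴ − T_wall⁴ = 4.362×10⁹ − 3.545×10⁹ = 8.179×10⁸ K⁴.
|P_net| = 0.65·5.67×10⁻⁸·1.629·8.179×10⁸.

P_net ≈ 49.1 W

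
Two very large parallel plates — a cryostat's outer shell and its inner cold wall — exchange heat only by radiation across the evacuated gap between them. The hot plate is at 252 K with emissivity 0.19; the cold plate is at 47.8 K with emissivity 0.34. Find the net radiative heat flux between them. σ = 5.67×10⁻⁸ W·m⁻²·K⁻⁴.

q ≈ 31.7 W/m²

For two infinite grey parallel plates, q = σ(T₁⁴ − T₂⁴)/(1/ε₁ + 1/ε₂ − 1).
T₁⁴ − T₂⁴ = 4.033×10⁹ − 5.220×10⁶ = 4.028×10⁹ K⁴.
1/ε₁ + 1/ε₂ − 1 = 5.263 + 2.941 − 1 = 7.204.
q = 5.67×10⁻⁸ × 4.028×10⁹ / 7.204.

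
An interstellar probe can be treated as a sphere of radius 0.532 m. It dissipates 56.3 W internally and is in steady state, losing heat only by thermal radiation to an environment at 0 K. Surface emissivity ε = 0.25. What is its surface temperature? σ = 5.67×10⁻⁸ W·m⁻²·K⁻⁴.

Steady state: internal power = radiated power, P = εσA T⁴.
Radiating area A = 4πr² = 3.557 m².
T⁴ = P/(εσA) = 56.3/(0.25·5.67×10⁻⁸·3.557) = 1.117×10⁹ K⁴.
T = (1.117×10⁹)^(1/4).

T ≈ 183 K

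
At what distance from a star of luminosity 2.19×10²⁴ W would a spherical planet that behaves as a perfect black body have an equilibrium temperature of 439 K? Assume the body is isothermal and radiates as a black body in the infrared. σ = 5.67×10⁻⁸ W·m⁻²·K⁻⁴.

For an isothermal black-emitting sphere, (1−a)S·πr² = σ·4πr²·T⁴ ⇒ S = 4σT⁴/(1−a).
S = 4·5.67×10⁻⁸·(439)⁴/1.00 = 8424 W/m².
Flux falls as S = L/(4πd²), so d = √(L/(4πS)) = √(2.19×10²⁴/(4π·8424)).

d ≈ 4.55×10⁹ m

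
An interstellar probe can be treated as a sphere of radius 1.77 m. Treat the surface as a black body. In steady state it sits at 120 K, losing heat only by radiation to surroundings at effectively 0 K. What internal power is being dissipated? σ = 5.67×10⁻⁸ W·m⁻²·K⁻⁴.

P ≈ 463 W

Steady state: P = εσA T⁴.
A = 4πr² = 39.37 m²; T⁴ = (120)⁴ = 2.074×10⁸ K⁴.
P = 1.0 × 5.67×10⁻⁸ × 39.37 × 2.074×10⁸.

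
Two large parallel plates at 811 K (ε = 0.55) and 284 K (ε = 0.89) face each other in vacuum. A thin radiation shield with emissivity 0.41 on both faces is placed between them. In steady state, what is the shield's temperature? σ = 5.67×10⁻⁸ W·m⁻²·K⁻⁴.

In steady state the net flux on the hot side equals that on the cold side.
σ(T₁⁴−T_s⁴)/D₁ = σ(T_s⁴−T₂⁴)/D₂, with D₁ = 1/ε₁+1/ε_s−1 = 3.257, D₂ = 1/ε_s+1/ε₂−1 = 2.563.
Solve for T_s⁴: T_s⁴ = (D₂·T₁⁴ + D₁·T₂⁴)/(D₁+D₂) = 1.941×10¹¹ K⁴.

T_s ≈ 664 K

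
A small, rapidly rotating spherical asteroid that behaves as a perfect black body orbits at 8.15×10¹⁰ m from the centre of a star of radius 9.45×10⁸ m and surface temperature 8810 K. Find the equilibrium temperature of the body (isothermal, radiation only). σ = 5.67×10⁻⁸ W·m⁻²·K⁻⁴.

T ≈ 671 K

The star's surface emits σT_*⁴; at distance d the flux is S = σT_*⁴(R_*/d)².
S = 5.67×10⁻⁸·(8810)⁴·(9.45×10⁸/8.15×10¹⁰)² = 45920 W/m².
For an isothermal sphere T⁴ = (1−a)S/(4σ) = 2.025×10¹¹ K⁴.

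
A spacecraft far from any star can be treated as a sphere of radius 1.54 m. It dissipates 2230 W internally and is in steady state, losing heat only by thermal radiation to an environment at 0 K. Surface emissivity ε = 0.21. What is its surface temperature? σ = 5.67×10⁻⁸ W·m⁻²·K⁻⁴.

T ≈ 282 K

Steady state: internal power = radiated power, P = εσA T⁴.
Radiating area A = 4πr² = 29.80 m².
T⁴ = P/(εσA) = 2230/(0.21·5.67×10⁻⁸·29.80) = 6.284×10⁹ K⁴.
T = (6.284×10⁹)^(1/4).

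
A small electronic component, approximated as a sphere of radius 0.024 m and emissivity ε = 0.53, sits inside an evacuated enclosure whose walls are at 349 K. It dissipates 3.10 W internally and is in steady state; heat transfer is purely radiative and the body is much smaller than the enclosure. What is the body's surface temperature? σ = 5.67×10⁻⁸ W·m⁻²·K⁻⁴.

T ≈ 413 K

For a small grey body in a large enclosure, net radiated power = εσA(T⁴ − T_w⁴).
Steady state: P = εσA(T⁴ − T_w⁴) with A = 4πr² = 0.007238 m².
T⁴ = P/(εσA) + T_w⁴ = 3.10/(0.53·5.67×10⁻⁸·0.007238) + (349)⁴
    = 1.425×10¹⁰ + 1.484×10¹⁰ = 2.909×10¹⁰ K⁴.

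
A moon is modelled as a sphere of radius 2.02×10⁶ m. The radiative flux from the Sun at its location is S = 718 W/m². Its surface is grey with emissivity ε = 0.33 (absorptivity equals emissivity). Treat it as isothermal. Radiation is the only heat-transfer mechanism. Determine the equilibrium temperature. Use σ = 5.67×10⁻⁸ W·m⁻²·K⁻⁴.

At equilibrium, absorbed power = emitted power.
Absorbing cross-section = πr² = 1.282×10¹³ m²; emitting surface = 4πr² = 5.128×10¹³ m² (ratio 4).
εS·A_cross = εσ·A_surf·T⁴  ⇒  T⁴ = S/(4σ)   (ε cancels).
T⁴ = 718/(4·5.67×10⁻⁸) = 3.166×10⁹ K⁴.
T = (3.166×10⁹)^(1/4).

T ≈ 237 K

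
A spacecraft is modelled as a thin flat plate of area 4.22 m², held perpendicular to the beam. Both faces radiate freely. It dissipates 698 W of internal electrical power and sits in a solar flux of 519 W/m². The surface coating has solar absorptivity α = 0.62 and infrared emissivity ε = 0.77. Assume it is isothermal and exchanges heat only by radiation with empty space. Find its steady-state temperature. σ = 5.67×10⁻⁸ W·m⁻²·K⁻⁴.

T ≈ 273 K

At steady state, absorbed solar power + internal power = radiated power.
Absorbed: α·S·A_cross = 0.62·519·4.220 = 1358 W (cross-section A).
Total input = 1358 + 698 = 2056 W.
Radiated: εσ·A_surf·T⁴ with A_surf = 2A = 8.440 m².
T⁴ = 2056/(0.77·5.67×10⁻⁸·8.440) = 5.579×10⁹ K⁴.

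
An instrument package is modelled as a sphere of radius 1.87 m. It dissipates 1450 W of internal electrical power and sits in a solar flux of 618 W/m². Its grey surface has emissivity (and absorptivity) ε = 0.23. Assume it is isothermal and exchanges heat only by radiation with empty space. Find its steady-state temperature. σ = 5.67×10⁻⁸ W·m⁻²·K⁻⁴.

At steady state, absorbed solar power + internal power = radiated power.
Absorbed: α·S·A_cross = 0.23·618·10.99 = 1562 W (cross-section πr²).
Total input = 1562 + 1450 = 3012 W.
Radiated: εσ·A_surf·T⁴ with A_surf = 4πr² = 43.94 m².
T⁴ = 3012/(0.23·5.67×10⁻⁸·43.94) = 5.255×10⁹ K⁴.

T ≈ 269 K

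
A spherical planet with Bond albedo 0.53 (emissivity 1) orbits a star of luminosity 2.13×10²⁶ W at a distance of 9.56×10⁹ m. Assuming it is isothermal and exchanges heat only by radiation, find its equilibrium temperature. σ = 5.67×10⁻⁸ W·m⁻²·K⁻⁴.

First find the stellar flux at distance d: S = L/(4πd²) = 2.13×10²⁶/(4π·(9.56×10⁹)²) = 1.855×10⁵ W/m².
For an isothermal sphere, absorbed (1−a)S·πr² = emitted σ·4πr²·T⁴, so T⁴ = (1−a)S/(4σ).
T⁴ = 0.470·1.855×10⁵/(4·5.67×10⁻⁸) = 3.843×10¹¹ K⁴.

T ≈ 787 K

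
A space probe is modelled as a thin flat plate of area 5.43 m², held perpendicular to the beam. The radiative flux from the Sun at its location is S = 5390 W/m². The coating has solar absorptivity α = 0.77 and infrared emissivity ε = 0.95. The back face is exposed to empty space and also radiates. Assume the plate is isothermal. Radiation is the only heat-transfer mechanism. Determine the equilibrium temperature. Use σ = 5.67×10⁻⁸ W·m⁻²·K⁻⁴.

T ≈ 443 K

At equilibrium, absorbed power = emitted power.
Absorbing cross-section = A = 5.430 m²; emitting surface = 2A = 10.86 m² (ratio 2).
αS·A_cross = εσ·A_surf·T⁴  ⇒  T⁴ = αS/(ε·2σ).
T⁴ = 0.770·5390/(0.95·2·5.67×10⁻⁸) = 3.853×10¹⁰ K⁴.
T = (3.853×10¹⁰)^(1/4).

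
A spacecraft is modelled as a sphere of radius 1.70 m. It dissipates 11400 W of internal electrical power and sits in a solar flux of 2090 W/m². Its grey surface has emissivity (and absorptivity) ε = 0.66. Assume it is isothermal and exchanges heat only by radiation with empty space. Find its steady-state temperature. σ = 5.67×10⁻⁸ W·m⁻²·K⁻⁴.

At steady state, absorbed solar power + internal power = radiated power.
Absorbed: α·S·A_cross = 0.66·2090·9.079 = 12520 W (cross-section πr²).
Total input = 12520 + 11400 = 23920 W.
Radiated: εσ·A_surf·T⁴ with A_surf = 4πr² = 36.32 m².
T⁴ = 23920/(0.66·5.67×10⁻⁸·36.32) = 1.760×10¹⁰ K⁴.

T ≈ 364 K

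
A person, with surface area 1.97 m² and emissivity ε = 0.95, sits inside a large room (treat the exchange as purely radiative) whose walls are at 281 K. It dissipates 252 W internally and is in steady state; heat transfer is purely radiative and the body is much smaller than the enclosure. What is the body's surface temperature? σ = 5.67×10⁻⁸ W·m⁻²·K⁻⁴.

For a small grey body in a large enclosure, net radiated power = εσA(T⁴ − T_w⁴).
Steady state: P = εσA(T⁴ − T_w⁴) with A = 1.97 m².
T⁴ = P/(εσA) + T_w⁴ = 252/(0.95·5.67×10⁻⁸·1.970) + (281)⁴
    = 2.375×10⁹ + 6.235×10⁹ = 8.610×10⁹ K⁴.

T ≈ 305 K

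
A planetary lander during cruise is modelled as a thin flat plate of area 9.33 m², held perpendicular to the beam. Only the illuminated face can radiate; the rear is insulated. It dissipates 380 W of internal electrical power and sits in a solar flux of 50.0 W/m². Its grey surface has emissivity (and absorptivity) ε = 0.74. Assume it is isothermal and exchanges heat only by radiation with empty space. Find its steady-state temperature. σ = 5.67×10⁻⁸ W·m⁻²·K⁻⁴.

T ≈ 207 K

At steady state, absorbed solar power + internal power = radiated power.
Absorbed: α·S·A_cross = 0.74·50.0·9.330 = 345.2 W (cross-section A).
Total input = 345.2 + 380 = 725.2 W.
Radiated: εσ·A_surf·T⁴ with A_surf = A = 9.330 m².
T⁴ = 725.2/(0.74·5.67×10⁻⁸·9.330) = 1.853×10⁹ K⁴.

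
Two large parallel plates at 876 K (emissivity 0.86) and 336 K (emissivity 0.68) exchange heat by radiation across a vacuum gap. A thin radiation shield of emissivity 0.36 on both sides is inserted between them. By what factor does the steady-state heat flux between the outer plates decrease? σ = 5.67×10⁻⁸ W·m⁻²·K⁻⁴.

Without shield: q₀ = σΔ(T⁴)/(1/ε₁+1/ε₂−1) with denominator 1.633.
With shield the two gaps are in series; the resistances add: (1/ε₁+1/ε_s−1)+(1/ε_s+1/ε₂−1) = 2.941+3.248 = 6.189.
Heat-flux ratio q₀/q = 6.189/1.633.

factor ≈ 3.79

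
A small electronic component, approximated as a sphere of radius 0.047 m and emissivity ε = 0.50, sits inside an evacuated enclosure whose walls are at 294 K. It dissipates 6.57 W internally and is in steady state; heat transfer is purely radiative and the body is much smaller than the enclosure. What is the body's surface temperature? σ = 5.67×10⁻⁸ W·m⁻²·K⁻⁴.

T ≈ 355 K

For a small grey body in a large enclosure, net radiated power = εσA(T⁴ − T_w⁴).
Steady state: P = εσA(T⁴ − T_w⁴) with A = 4πr² = 0.02776 m².
T⁴ = P/(εσA) + T_w⁴ = 6.57/(0.50·5.67×10⁻⁸·0.02776) + (294)⁴
    = 8.348×10⁹ + 7.471×10⁹ = 1.582×10¹⁰ K⁴.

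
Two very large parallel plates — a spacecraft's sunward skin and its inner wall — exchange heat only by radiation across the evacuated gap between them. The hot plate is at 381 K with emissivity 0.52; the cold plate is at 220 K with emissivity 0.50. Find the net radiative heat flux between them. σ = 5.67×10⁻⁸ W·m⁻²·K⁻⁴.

q ≈ 363 W/m²

For two infinite grey parallel plates, q = σ(T₁⁴ − T₂⁴)/(1/ε₁ + 1/ε₂ − 1).
T₁⁴ − T₂⁴ = 2.107×10¹⁰ − 2.343×10⁹ = 1.873×10¹⁰ K⁴.
1/ε₁ + 1/ε₂ − 1 = 1.923 + 2.000 − 1 = 2.923.
q = 5.67×10⁻⁸ × 1.873×10¹⁰ / 2.923.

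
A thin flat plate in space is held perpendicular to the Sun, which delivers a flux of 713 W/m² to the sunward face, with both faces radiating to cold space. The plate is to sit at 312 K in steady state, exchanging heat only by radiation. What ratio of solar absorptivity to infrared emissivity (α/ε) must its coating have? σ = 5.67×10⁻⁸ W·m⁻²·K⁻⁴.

Balance: αS·A = εσ·2A·T⁴ ⇒ α/ε = 2σT⁴/S.
α/ε = 2·5.67×10⁻⁸·(312)⁴/713 = 2·5.67×10⁻⁸·9.476×10⁹/713.

α/ε ≈ 1.51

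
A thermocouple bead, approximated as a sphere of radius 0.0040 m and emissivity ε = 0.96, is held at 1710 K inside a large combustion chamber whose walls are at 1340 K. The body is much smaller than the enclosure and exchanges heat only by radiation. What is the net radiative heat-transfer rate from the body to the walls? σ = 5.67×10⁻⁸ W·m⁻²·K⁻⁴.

For a small grey body in a large enclosure: P_net = εσA(T_body⁴ − T_wall⁴).
A = 4πr² = 2.011×10⁻⁴ m²; T_body⁴ − T_wall⁴ = 8.550×10¹² − 3.224×10¹² = 5.326×10¹² K⁴.
|P_net| = 0.96·5.67×10⁻⁸·2.011×10⁻⁴·5.326×10¹².

P_net ≈ 58.3 W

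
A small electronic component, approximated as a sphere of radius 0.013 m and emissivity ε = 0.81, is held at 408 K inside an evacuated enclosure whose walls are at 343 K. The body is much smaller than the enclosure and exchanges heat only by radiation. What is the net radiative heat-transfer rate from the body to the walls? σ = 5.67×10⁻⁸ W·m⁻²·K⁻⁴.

P_net ≈ 1.35 W

For a small grey body in a large enclosure: P_net = εσA(T_body⁴ − T_wall⁴).
A = 4πr² = 0.002124 m²; T_body⁴ − T_wall⁴ = 2.771×10¹⁰ − 1.384×10¹⁰ = 1.387×10¹⁰ K⁴.
|P_net| = 0.81·5.67×10⁻⁸·0.002124·1.387×10¹⁰.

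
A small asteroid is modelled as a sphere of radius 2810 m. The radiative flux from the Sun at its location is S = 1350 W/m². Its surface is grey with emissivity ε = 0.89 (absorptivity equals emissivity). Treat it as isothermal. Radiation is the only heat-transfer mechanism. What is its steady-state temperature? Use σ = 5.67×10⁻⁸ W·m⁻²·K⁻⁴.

At equilibrium, absorbed power = emitted power.
Absorbing cross-section = πr² = 2.481×10⁷ m²; emitting surface = 4πr² = 9.923×10⁷ m² (ratio 4).
εS·A_cross = εσ·A_surf·T⁴  ⇒  T⁴ = S/(4σ)   (ε cancels).
T⁴ = 1350/(4·5.67×10⁻⁸) = 5.952×10⁹ K⁴.
T = (5.952×10⁹)^(1/4).

T ≈ 278 K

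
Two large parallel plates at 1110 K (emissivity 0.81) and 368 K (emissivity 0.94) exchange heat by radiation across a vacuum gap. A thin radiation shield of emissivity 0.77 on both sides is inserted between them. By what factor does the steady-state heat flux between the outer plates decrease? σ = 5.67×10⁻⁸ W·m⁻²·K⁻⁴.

factor ≈ 2.23

Without shield: q₀ = σΔ(T⁴)/(1/ε₁+1/ε₂−1) with denominator 1.298.
With shield the two gaps are in series; the resistances add: (1/ε₁+1/ε_s−1)+(1/ε_s+1/ε₂−1) = 1.533+1.363 = 2.896.
Heat-flux ratio q₀/q = 2.896/1.298.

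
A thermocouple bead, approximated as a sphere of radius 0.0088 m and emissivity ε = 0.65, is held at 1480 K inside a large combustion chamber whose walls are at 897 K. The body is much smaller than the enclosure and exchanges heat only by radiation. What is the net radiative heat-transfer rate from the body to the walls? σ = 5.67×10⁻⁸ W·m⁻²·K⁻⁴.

P_net ≈ 149 W

For a small grey body in a large enclosure: P_net = εσA(T_body⁴ − T_wall⁴).
A = 4πr² = 9.731×10⁻⁴ m²; T_body⁴ − T_wall⁴ = 4.798×10¹² − 6.474×10¹¹ = 4.150×10¹² K⁴.
|P_net| = 0.65·5.67×10⁻⁸·9.731×10⁻⁴·4.150×10¹².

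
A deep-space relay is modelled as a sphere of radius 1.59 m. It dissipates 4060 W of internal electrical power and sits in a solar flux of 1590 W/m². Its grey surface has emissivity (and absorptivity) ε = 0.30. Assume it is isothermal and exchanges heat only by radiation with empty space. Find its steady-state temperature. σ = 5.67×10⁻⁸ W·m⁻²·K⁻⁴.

T ≈ 347 K

At steady state, absorbed solar power + internal power = radiated power.
Absorbed: α·S·A_cross = 0.30·1590·7.942 = 3788 W (cross-section πr²).
Total input = 3788 + 4060 = 7848 W.
Radiated: εσ·A_surf·T⁴ with A_surf = 4πr² = 31.77 m².
T⁴ = 7848/(0.30·5.67×10⁻⁸·31.77) = 1.452×10¹⁰ K⁴.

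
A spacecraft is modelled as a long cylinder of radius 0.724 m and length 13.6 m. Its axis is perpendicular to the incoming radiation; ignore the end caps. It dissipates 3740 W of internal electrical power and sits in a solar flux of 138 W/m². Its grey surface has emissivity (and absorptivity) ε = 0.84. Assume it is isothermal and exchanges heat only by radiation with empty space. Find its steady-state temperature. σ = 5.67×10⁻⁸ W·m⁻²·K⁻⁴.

At steady state, absorbed solar power + internal power = radiated power.
Absorbed: α·S·A_cross = 0.84·138·19.69 = 2283 W (cross-section 2rL).
Total input = 2283 + 3740 = 6023 W.
Radiated: εσ·A_surf·T⁴ with A_surf = 2πrL = 61.87 m².
T⁴ = 6023/(0.84·5.67×10⁻⁸·61.87) = 2.044×10⁹ K⁴.

T ≈ 213 K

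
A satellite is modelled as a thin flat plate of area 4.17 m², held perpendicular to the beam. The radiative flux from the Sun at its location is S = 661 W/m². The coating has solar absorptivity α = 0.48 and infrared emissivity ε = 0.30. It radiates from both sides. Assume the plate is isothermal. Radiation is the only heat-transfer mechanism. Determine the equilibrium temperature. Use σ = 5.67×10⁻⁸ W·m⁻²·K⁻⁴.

At equilibrium, absorbed power = emitted power.
Absorbing cross-section = A = 4.170 m²; emitting surface = 2A = 8.340 m² (ratio 2).
αS·A_cross = εσ·A_surf·T⁴  ⇒  T⁴ = αS/(ε·2σ).
T⁴ = 0.480·661/(0.30·2·5.67×10⁻⁸) = 9.326×10⁹ K⁴.
T = (9.326×10⁹)^(1/4).

T ≈ 311 K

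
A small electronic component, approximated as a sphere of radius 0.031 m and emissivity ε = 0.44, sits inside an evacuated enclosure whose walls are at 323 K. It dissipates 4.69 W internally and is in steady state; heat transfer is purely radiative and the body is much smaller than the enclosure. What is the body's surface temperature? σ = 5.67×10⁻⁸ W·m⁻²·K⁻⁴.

T ≈ 403 K

For a small grey body in a large enclosure, net radiated power = εσA(T⁴ − T_w⁴).
Steady state: P = εσA(T⁴ − T_w⁴) with A = 4πr² = 0.01208 m².
T⁴ = P/(εσA) + T_w⁴ = 4.69/(0.44·5.67×10⁻⁸·0.01208) + (323)⁴
    = 1.557×10¹⁰ + 1.088×10¹⁰ = 2.645×10¹⁰ K⁴.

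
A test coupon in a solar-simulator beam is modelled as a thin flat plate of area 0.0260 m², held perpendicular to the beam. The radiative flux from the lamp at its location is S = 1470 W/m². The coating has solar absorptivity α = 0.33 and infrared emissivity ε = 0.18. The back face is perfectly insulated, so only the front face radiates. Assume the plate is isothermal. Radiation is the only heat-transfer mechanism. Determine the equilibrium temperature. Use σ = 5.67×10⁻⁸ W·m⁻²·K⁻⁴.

T ≈ 467 K

At equilibrium, absorbed power = emitted power.
Absorbing cross-section = A = 0.02600 m²; emitting surface = A = 0.02600 m² (ratio 1).
αS·A_cross = εσ·A_surf·T⁴  ⇒  T⁴ = αS/(ε·1σ).
T⁴ = 0.330·1470/(0.18·1·5.67×10⁻⁸) = 4.753×10¹⁰ K⁴.
T = (4.753×10¹⁰)^(1/4).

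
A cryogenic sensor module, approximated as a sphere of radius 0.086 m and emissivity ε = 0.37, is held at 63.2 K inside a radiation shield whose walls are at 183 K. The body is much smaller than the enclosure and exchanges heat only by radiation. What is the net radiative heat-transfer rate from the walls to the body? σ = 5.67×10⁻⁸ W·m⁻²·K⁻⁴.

P_net ≈ 2.16 W

For a small grey body in a large enclosure: P_net = εσA(T_body⁴ − T_wall⁴).
A = 4πr² = 0.09294 m²; T_body⁴ − T_wall⁴ = 1.595×10⁷ − 1.122×10⁹ = -1.106×10⁹ K⁴.
|P_net| = 0.37·5.67×10⁻⁸·0.09294·1.106×10⁹.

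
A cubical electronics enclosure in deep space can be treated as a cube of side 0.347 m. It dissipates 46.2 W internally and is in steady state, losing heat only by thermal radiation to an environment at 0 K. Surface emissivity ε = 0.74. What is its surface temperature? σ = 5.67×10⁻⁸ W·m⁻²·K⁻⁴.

Steady state: internal power = radiated power, P = εσA T⁴.
Radiating area A = 6L² = 0.7225 m².
T⁴ = P/(εσA) = 46.2/(0.74·5.67×10⁻⁸·0.7225) = 1.524×10⁹ K⁴.
T = (1.524×10⁹)^(1/4).

T ≈ 198 K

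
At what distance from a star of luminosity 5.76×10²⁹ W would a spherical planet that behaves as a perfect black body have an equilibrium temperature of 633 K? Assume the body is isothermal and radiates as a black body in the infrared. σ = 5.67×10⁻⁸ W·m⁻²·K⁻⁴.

For an isothermal black-emitting sphere, (1−a)S·πr² = σ·4πr²·T⁴ ⇒ S = 4σT⁴/(1−a).
S = 4·5.67×10⁻⁸·(633)⁴/1.00 = 36410 W/m².
Flux falls as S = L/(4πd²), so d = √(L/(4πS)) = √(5.76×10²⁹/(4π·36410)).

d ≈ 1.12×10¹² m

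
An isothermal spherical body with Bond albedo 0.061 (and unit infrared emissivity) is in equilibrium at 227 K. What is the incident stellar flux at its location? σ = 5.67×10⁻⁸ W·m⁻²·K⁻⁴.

S ≈ 641 W/m²

(1−a)S·πr² = σ·4πr²·T⁴ ⇒ S = 4σT⁴/(1−a).
S = 4·5.67×10⁻⁸·2.655×10⁹/0.939.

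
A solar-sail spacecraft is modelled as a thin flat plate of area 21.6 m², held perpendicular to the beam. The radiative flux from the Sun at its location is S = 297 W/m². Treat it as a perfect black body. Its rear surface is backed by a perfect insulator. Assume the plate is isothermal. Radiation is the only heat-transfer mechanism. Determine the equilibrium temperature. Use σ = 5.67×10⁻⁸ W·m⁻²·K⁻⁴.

At equilibrium, absorbed power = emitted power.
Absorbing cross-section = A = 21.60 m²; emitting surface = A = 21.60 m² (ratio 1).
S·A_cross = εσ·A_surf·T⁴  ⇒  T⁴ = S/(1σ).
T⁴ = 1.00·297/(1·5.67×10⁻⁸) = 5.238×10⁹ K⁴.
T = (5.238×10⁹)^(1/4).

T ≈ 269 K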